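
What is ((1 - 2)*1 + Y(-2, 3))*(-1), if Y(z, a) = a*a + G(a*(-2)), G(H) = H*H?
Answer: -44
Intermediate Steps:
G(H) = H**2
Y(z, a) = 5*a**2 (Y(z, a) = a*a + (a*(-2))**2 = a**2 + (-2*a)**2 = a**2 + 4*a**2 = 5*a**2)
((1 - 2)*1 + Y(-2, 3))*(-1) = ((1 - 2)*1 + 5*3**2)*(-1) = (-1*1 + 5*9)*(-1) = (-1 + 45)*(-1) = 44*(-1) = -44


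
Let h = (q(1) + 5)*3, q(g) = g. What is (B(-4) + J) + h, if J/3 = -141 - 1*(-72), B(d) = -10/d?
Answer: -373/2 ≈ -186.50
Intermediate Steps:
h = 18 (h = (1 + 5)*3 = 6*3 = 18)
J = -207 (J = 3*(-141 - 1*(-72)) = 3*(-141 + 72) = 3*(-69) = -207)
(B(-4) + J) + h = (-10/(-4) - 207) + 18 = (-10*(-1/4) - 207) + 18 = (5/2 - 207) + 18 = -409/2 + 18 = -373/2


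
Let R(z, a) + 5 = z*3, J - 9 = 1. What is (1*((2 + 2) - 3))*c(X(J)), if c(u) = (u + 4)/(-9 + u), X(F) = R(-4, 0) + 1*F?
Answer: 3/16 ≈ 0.18750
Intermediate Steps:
J = 10 (J = 9 + 1 = 10)
R(z, a) = -5 + 3*z (R(z, a) = -5 + z*3 = -5 + 3*z)
X(F) = -17 + F (X(F) = (-5 + 3*(-4)) + 1*F = (-5 - 12) + F = -17 + F)
c(u) = (4 + u)/(-9 + u)
(1*((2 + 2) - 3))*c(X(J)) = (1*((2 + 2) - 3))*((4 + (-17 + 10))/(-9 + (-17 + 10))) = (1*(4 - 3))*((4 - 7)/(-9 - 7)) = (1*1)*(-3/(-16)) = 1*(-1/16*(-3)) = 1*(3/16) = 3/16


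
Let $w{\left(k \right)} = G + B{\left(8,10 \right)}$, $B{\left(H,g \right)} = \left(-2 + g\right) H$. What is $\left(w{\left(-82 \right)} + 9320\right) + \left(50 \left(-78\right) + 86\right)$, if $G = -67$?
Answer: $5503$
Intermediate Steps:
$B{\left(H,g \right)} = H \left(-2 + g\right)$
$w{\left(k \right)} = -3$ ($w{\left(k \right)} = -67 + 8 \left(-2 + 10\right) = -67 + 8 \cdot 8 = -67 + 64 = -3$)
$\left(w{\left(-82 \right)} + 9320\right) + \left(50 \left(-78\right) + 86\right) = \left(-3 + 9320\right) + \left(50 \left(-78\right) + 86\right) = 9317 + \left(-3900 + 86\right) = 9317 - 3814 = 5503$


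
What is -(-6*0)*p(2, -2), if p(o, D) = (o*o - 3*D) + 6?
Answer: 0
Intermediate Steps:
p(o, D) = 6 + o² - 3*D (p(o, D) = (o² - 3*D) + 6 = 6 + o² - 3*D)
-(-6*0)*p(2, -2) = -(-6*0)*(6 + 2² - 3*(-2)) = -0*(6 + 4 + 6) = -0*16 = -1*0 = 0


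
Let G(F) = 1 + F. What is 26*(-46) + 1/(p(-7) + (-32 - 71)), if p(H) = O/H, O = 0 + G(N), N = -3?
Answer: -859931/719 ≈ -1196.0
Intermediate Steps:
O = -2 (O = 0 + (1 - 3) = 0 - 2 = -2)
p(H) = -2/H
26*(-46) + 1/(p(-7) + (-32 - 71)) = 26*(-46) + 1/(-2/(-7) + (-32 - 71)) = -1196 + 1/(-2*(-1/7) - 103) = -1196 + 1/(2/7 - 103) = -1196 + 1/(-719/7) = -1196 - 7/719 = -859931/719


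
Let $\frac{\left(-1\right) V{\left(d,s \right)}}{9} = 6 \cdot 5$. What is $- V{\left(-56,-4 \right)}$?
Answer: $270$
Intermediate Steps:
$V{\left(d,s \right)} = -270$ ($V{\left(d,s \right)} = - 9 \cdot 6 \cdot 5 = \left(-9\right) 30 = -270$)
$- V{\left(-56,-4 \right)} = \left(-1\right) \left(-270\right) = 270$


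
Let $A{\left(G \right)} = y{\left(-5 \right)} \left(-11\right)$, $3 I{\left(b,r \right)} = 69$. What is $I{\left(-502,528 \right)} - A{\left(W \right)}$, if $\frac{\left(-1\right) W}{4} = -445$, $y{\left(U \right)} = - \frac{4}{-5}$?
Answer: $\frac{159}{5} \approx 31.8$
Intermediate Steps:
$I{\left(b,r \right)} = 23$ ($I{\left(b,r \right)} = \frac{1}{3} \cdot 69 = 23$)
$y{\left(U \right)} = \frac{4}{5}$ ($y{\left(U \right)} = \left(-4\right) \left(- \frac{1}{5}\right) = \frac{4}{5}$)
$W = 1780$ ($W = \left(-4\right) \left(-445\right) = 1780$)
$A{\left(G \right)} = - \frac{44}{5}$ ($A{\left(G \right)} = \frac{4}{5} \left(-11\right) = - \frac{44}{5}$)
$I{\left(-502,528 \right)} - A{\left(W \right)} = 23 - - \frac{44}{5} = 23 + \frac{44}{5} = \frac{159}{5}$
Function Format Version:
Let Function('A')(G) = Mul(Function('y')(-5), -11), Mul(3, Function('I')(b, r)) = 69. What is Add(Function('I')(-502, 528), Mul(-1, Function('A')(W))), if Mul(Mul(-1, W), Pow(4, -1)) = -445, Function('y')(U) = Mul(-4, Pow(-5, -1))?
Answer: Rational(159, 5) ≈ 31.800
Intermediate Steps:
Function('I')(b, r) = 23 (Function('I')(b, r) = Mul(Rational(1, 3), 69) = 23)
Function('y')(U) = Rational(4, 5) (Function('y')(U) = Mul(-4, Rational(-1, 5)) = Rational(4, 5))
W = 1780 (W = Mul(-4, -445) = 1780)
Function('A')(G) = Rational(-44, 5) (Function('A')(G) = Mul(Rational(4, 5), -11) = Rational(-44, 5))
Add(Function('I')(-502, 528), Mul(-1, Function('A')(W))) = Add(23, Mul(-1, Rational(-44, 5))) = Add(23, Rational(44, 5)) = Rational(159, 5)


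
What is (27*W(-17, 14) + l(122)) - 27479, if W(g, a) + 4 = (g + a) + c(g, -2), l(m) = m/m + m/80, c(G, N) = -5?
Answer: -1112019/40 ≈ -27800.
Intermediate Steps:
l(m) = 1 + m/80 (l(m) = 1 + m*(1/80) = 1 + m/80)
W(g, a) = -9 + a + g (W(g, a) = -4 + ((g + a) - 5) = -4 + ((a + g) - 5) = -4 + (-5 + a + g) = -9 + a + g)
(27*W(-17, 14) + l(122)) - 27479 = (27*(-9 + 14 - 17) + (1 + (1/80)*122)) - 27479 = (27*(-12) + (1 + 61/40)) - 27479 = (-324 + 101/40) - 27479 = -12859/40 - 27479 = -1112019/40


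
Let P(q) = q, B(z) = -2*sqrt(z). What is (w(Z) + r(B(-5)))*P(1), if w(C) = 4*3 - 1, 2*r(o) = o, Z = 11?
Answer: 11 - I*sqrt(5) ≈ 11.0 - 2.2361*I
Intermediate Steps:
r(o) = o/2
w(C) = 11 (w(C) = 12 - 1 = 11)
(w(Z) + r(B(-5)))*P(1) = (11 + (-2*I*sqrt(5))/2)*1 = (11 - I*sqrt(5))*1 = 11 - I*sqrt(5)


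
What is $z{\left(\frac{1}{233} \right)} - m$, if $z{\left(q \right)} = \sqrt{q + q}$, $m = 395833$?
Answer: $-395833 + \frac{\sqrt{466}}{233} \approx -3.9583 \cdot 10^{5}$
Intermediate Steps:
$z{\left(q \right)} = \sqrt{2} \sqrt{q}$ ($z{\left(q \right)} = \sqrt{2 q} = \sqrt{2} \sqrt{q}$)
$z{\left(\frac{1}{233} \right)} - m = \sqrt{2} \sqrt{\frac{1}{233}} - 395833 = \frac{\sqrt{2}}{\sqrt{233}} - 395833 = \sqrt{2} \frac{\sqrt{233}}{233} - 395833 = \frac{\sqrt{466}}{233} - 395833 = -395833 + \frac{\sqrt{466}}{233}$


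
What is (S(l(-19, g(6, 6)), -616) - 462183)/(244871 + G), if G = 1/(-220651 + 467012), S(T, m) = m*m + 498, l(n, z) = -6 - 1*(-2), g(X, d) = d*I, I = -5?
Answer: -20258018669/60326664432 ≈ -0.33581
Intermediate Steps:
g(X, d) = -5*d (g(X, d) = d*(-5) = -5*d)
l(n, z) = -4 (l(n, z) = -6 + 2 = -4)
S(T, m) = 498 + m**2 (S(T, m) = m**2 + 498 = 498 + m**2)
G = 1/246361 ≈ 4.0591e-6
(S(l(-19, g(6, 6)), -616) - 462183)/(244871 + G) = ((498 + (-616)**2) - 462183)/(244871 + 1/246361) = ((498 + 379456) - 462183)/(60326664432/246361) = (379954 - 462183)*(246361/60326664432) = -82229*246361/60326664432 = -20258018669/60326664432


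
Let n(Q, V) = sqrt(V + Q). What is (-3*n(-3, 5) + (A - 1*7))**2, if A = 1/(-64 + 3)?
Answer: 250162/3721 + 2568*sqrt(2)/61 ≈ 126.77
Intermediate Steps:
n(Q, V) = sqrt(Q + V)
A = -1/61 (A = 1/(-61) = -1/61 ≈ -0.016393)
(-3*n(-3, 5) + (A - 1*7))**2 = (-3*sqrt(-3 + 5) + (-1/61 - 1*7))**2 = (-3*sqrt(2) + (-1/61 - 7))**2 = (-3*sqrt(2) - 428/61)**2 = (-428/61 - 3*sqrt(2))**2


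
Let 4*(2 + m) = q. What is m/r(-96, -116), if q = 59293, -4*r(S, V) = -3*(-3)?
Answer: -59285/9 ≈ -6587.2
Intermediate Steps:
r(S, V) = -9/4 (r(S, V) = -(-3)*(-3)/4 = -1/4*9 = -9/4)
m = 59285/4 (m = -2 + (1/4)*59293 = -2 + 59293/4 = 59285/4 ≈ 14821.)
m/r(-96, -116) = 59285/(4*(-9/4)) = (59285/4)*(-4/9) = -59285/9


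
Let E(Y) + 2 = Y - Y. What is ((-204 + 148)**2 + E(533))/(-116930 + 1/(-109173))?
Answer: -342148182/12765598891 ≈ -0.026802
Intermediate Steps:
E(Y) = -2 (E(Y) = -2 + (Y - Y) = -2 + 0 = -2)
((-204 + 148)**2 + E(533))/(-116930 + 1/(-109173)) = ((-204 + 148)**2 - 2)/(-116930 + 1/(-109173)) = ((-56)**2 - 2)/(-116930 - 1/109173) = (3136 - 2)/(-12765598891/109173) = 3134*(-109173/12765598891) = -342148182/12765598891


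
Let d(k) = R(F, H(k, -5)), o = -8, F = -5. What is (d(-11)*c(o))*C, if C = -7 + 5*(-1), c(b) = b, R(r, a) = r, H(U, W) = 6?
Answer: -480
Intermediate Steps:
C = -12 (C = -7 - 5 = -12)
d(k) = -5
(d(-11)*c(o))*C = -5*(-8)*(-12) = 40*(-12) = -480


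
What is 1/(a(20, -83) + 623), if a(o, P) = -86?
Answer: 1/537 ≈ 0.0018622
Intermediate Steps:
1/(a(20, -83) + 623) = 1/(-86 + 623) = 1/537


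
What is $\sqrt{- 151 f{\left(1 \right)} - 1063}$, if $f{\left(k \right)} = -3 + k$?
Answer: $i \sqrt{761} \approx 27.586 i$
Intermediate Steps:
$\sqrt{- 151 f{\left(1 \right)} - 1063} = \sqrt{- 151 \left(-3 + 1\right) - 1063} = \sqrt{\left(-151\right) \left(-2\right) - 1063} = \sqrt{302 - 1063} = \sqrt{-761} = i \sqrt{761}$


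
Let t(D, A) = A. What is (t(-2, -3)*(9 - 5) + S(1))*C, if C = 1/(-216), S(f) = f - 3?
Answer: 7/108 ≈ 0.064815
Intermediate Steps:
S(f) = -3 + f
C = -1/216 ≈ -0.0046296
(t(-2, -3)*(9 - 5) + S(1))*C = (-3*(9 - 5) + (-3 + 1))*(-1/216) = (-3*4 - 2)*(-1/216) = (-12 - 2)*(-1/216) = -14*(-1/216) = 7/108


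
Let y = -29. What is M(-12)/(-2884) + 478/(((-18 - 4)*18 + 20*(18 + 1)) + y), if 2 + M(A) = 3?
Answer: -1378597/129780 ≈ -10.623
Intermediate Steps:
M(A) = 1 (M(A) = -2 + 3 = 1)
M(-12)/(-2884) + 478/(((-18 - 4)*18 + 20*(18 + 1)) + y) = 1/(-2884) + 478/(((-18 - 4)*18 + 20*(18 + 1)) - 29) = 1*(-1/2884) + 478/((-22*18 + 20*19) - 29) = -1/2884 + 478/((-396 + 380) - 29) = -1/2884 + 478/(-16 - 29) = -1/2884 + 478/(-45) = -1/2884 + 478*(-1/45) = -1/2884 - 478/45 = -1378597/129780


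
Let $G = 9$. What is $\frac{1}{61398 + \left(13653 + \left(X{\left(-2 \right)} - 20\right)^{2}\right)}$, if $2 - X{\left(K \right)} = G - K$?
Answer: $\frac{1}{75892} \approx 1.3177 \cdot 10^{-5}$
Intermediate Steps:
$X{\left(K \right)} = -7 + K$ ($X{\left(K \right)} = 2 - \left(9 - K\right) = 2 + \left(-9 + K\right) = -7 + K$)
$\frac{1}{61398 + \left(13653 + \left(X{\left(-2 \right)} - 20\right)^{2}\right)} = \frac{1}{61398 + \left(13653 + \left(\left(-7 - 2\right) - 20\right)^{2}\right)} = \frac{1}{61398 + \left(13653 + \left(-9 - 20\right)^{2}\right)} = \frac{1}{61398 + \left(13653 + \left(-29\right)^{2}\right)} = \frac{1}{61398 + \left(13653 + 841\right)} = \frac{1}{61398 + 14494} = \frac{1}{75892}$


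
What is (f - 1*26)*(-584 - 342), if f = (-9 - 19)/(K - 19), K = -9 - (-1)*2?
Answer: 300024/13 ≈ 23079.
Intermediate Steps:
K = -7 (K = -9 - 1*(-2) = -9 + 2 = -7)
f = 14/13 (f = (-9 - 19)/(-7 - 19) = -28/(-26) = -28*(-1/26) = 14/13 ≈ 1.0769)
(f - 1*26)*(-584 - 342) = (14/13 - 1*26)*(-584 - 342) = (14/13 - 26)*(-926) = -324/13*(-926) = 300024/13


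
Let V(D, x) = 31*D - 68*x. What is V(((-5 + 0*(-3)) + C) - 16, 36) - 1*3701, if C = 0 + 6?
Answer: -6614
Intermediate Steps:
C = 6
V(D, x) = -68*x + 31*D
V(((-5 + 0*(-3)) + C) - 16, 36) - 1*3701 = (-68*36 + 31*(((-5 + 0*(-3)) + 6) - 16)) - 1*3701 = (-2448 + 31*(((-5 + 0) + 6) - 16)) - 3701 = (-2448 + 31*((-5 + 6) - 16)) - 3701 = (-2448 + 31*(1 - 16)) - 3701 = (-2448 + 31*(-15)) - 3701 = (-2448 - 465) - 3701 = -2913 - 3701 = -6614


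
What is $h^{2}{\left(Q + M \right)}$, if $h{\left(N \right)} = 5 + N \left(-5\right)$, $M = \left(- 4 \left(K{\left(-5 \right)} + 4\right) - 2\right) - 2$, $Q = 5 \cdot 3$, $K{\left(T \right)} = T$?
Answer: $4900$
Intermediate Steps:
$Q = 15$
$M = 0$ ($M = \left(- 4 \left(-5 + 4\right) - 2\right) - 2 = \left(\left(-4\right) \left(-1\right) - 2\right) - 2 = \left(4 - 2\right) - 2 = 2 - 2 = 0$)
$h{\left(N \right)} = 5 - 5 N$
$h^{2}{\left(Q + M \right)} = \left(5 - 5 \left(15 + 0\right)\right)^{2} = \left(5 - 75\right)^{2} = \left(-70\right)^{2} = 4900$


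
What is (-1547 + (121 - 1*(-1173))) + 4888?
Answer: 4635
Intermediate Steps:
(-1547 + (121 - 1*(-1173))) + 4888 = (-1547 + (121 + 1173)) + 4888 = (-1547 + 1294) + 4888 = -253 + 4888 = 4635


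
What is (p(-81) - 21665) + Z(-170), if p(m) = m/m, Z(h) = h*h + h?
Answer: 7066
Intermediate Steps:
Z(h) = h + h² (Z(h) = h² + h = h + h²)
p(m) = 1
(p(-81) - 21665) + Z(-170) = (1 - 21665) - 170*(1 - 170) = -21664 - 170*(-169) = -21664 + 28730 = 7066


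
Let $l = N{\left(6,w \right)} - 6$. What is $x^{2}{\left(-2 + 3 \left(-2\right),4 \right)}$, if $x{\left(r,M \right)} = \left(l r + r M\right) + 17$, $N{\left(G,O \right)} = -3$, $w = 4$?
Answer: $3249$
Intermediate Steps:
$l = -9$ ($l = -3 - 6 = -9$)
$x{\left(r,M \right)} = 17 - 9 r + M r$ ($x{\left(r,M \right)} = \left(- 9 r + r M\right) + 17 = \left(- 9 r + M r\right) + 17 = 17 - 9 r + M r$)
$x^{2}{\left(-2 + 3 \left(-2\right),4 \right)} = \left(17 - 9 \left(-2 + 3 \left(-2\right)\right) + 4 \left(-2 + 3 \left(-2\right)\right)\right)^{2} = \left(17 - 9 \left(-2 - 6\right) + 4 \left(-2 - 6\right)\right)^{2} = \left(17 - -72 + 4 \left(-8\right)\right)^{2} = \left(17 + 72 - 32\right)^{2} = 57^{2} = 3249$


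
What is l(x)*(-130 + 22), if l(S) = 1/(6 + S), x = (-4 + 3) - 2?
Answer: -36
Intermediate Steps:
x = -3 (x = -1 - 2 = -3)
l(x)*(-130 + 22) = (-130 + 22)/(6 - 3) = -108/3 = (⅓)*(-108) = -36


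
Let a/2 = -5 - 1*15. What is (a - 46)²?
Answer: 7396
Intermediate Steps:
a = -40 (a = 2*(-5 - 1*15) = 2*(-5 - 15) = 2*(-20) = -40)
(a - 46)² = (-40 - 46)² = (-86)² = 7396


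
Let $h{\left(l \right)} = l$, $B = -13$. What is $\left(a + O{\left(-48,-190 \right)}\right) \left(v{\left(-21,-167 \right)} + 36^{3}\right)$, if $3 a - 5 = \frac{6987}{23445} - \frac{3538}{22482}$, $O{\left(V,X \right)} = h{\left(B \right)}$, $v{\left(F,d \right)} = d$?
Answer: $- \frac{46093697152628}{87848415} \approx -5.247 \cdot 10^{5}$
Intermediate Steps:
$O{\left(V,X \right)} = -13$
$a = \frac{150532543}{87848415}$ ($a = \frac{5}{3} + \frac{\frac{6987}{23445} - \frac{3538}{22482}}{3} = \frac{5}{3} + \frac{6987 \cdot \frac{1}{23445} - \frac{1769}{11241}}{3} = \frac{5}{3} + \frac{\frac{2329}{7815} - \frac{1769}{11241}}{3} = \frac{5}{3} + \frac{1}{3} \cdot \frac{4118518}{29282805} = \frac{5}{3} + \frac{4118518}{87848415} = \frac{150532543}{87848415} \approx 1.7135$)
$\left(a + O{\left(-48,-190 \right)}\right) \left(v{\left(-21,-167 \right)} + 36^{3}\right) = \left(\frac{150532543}{87848415} - 13\right) \left(-167 + 36^{3}\right) = - \frac{991496852 \left(-167 + 46656\right)}{87848415} = \left(- \frac{991496852}{87848415}\right) 46489 = - \frac{46093697152628}{87848415}$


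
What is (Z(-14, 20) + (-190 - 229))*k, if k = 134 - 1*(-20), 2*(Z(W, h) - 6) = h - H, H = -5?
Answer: -61677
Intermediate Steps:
Z(W, h) = 17/2 + h/2 (Z(W, h) = 6 + (h - 1*(-5))/2 = 6 + (h + 5)/2 = 6 + (5 + h)/2 = 6 + (5/2 + h/2) = 17/2 + h/2)
k = 154 (k = 134 + 20 = 154)
(Z(-14, 20) + (-190 - 229))*k = ((17/2 + (½)*20) + (-190 - 229))*154 = ((17/2 + 10) - 419)*154 = (37/2 - 419)*154 = -801/2*154 = -61677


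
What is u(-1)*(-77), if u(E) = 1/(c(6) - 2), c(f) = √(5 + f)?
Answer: -22 - 11*√11 ≈ -58.483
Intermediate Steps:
u(E) = 1/(-2 + √11) (u(E) = 1/(√(5 + 6) - 2) = 1/(√11 - 2) = 1/(-2 + √11))
u(-1)*(-77) = (2/7 + √11/7)*(-77) = -22 - 11*√11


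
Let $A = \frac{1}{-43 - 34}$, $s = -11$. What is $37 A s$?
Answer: $\frac{37}{7} \approx 5.2857$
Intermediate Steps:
$A = - \frac{1}{77}$ ($A = \frac{1}{-77} = - \frac{1}{77} \approx -0.012987$)
$37 A s = 37 \left(- \frac{1}{77}\right) \left(-11\right) = \left(- \frac{37}{77}\right) \left(-11\right) = \frac{37}{7}$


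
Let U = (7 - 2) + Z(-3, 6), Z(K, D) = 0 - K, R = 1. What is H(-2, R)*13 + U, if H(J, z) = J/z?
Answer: -18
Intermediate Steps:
Z(K, D) = -K
U = 8 (U = (7 - 2) - 1*(-3) = 5 + 3 = 8)
H(-2, R)*13 + U = -2/1*13 + 8 = -2*1*13 + 8 = -2*13 + 8 = -26 + 8 = -18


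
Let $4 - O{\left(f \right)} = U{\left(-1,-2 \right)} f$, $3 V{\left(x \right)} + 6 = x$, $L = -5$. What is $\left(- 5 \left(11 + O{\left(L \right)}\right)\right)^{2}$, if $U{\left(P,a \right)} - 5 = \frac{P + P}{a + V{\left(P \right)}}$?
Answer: $\frac{7562500}{169} \approx 44749.0$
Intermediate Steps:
$V{\left(x \right)} = -2 + \frac{x}{3}$
$U{\left(P,a \right)} = 5 + \frac{2 P}{-2 + a + \frac{P}{3}}$ ($U{\left(P,a \right)} = 5 + \frac{P + P}{a + \left(-2 + \frac{P}{3}\right)} = 5 + \frac{2 P}{-2 + a + \frac{P}{3}}$)
$O{\left(f \right)} = 4 - \frac{71 f}{13}$ ($O{\left(f \right)} = 4 - \frac{-30 + 11 \left(-1\right) + 15 \left(-2\right)}{-6 - 1 + 3 \left(-2\right)} f = 4 - \frac{-30 - 11 - 30}{-6 - 1 - 6} f = 4 - \frac{1}{-13} \left(-71\right) f = 4 - \left(- \frac{1}{13}\right) \left(-71\right) f = 4 - \frac{71 f}{13}$)
$\left(- 5 \left(11 + O{\left(L \right)}\right)\right)^{2} = \left(- 5 \left(11 + \left(4 - - \frac{355}{13}\right)\right)\right)^{2} = \left(- 5 \left(11 + \left(4 + \frac{355}{13}\right)\right)\right)^{2} = \left(- 5 \left(11 + \frac{407}{13}\right)\right)^{2} = \left(\left(-5\right) \frac{550}{13}\right)^{2} = \left(- \frac{2750}{13}\right)^{2} = \frac{7562500}{169}$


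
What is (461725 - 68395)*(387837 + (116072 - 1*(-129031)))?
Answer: 248954290200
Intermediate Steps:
(461725 - 68395)*(387837 + (116072 - 1*(-129031))) = 393330*(387837 + (116072 + 129031)) = 393330*(387837 + 245103) = 393330*632940 = 248954290200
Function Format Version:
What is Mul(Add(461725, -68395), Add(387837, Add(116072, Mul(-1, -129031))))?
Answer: 248954290200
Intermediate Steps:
Mul(Add(461725, -68395), Add(387837, Add(116072, Mul(-1, -129031)))) = Mul(393330, Add(387837, Add(116072, 129031))) = Mul(393330, Add(387837, 245103)) = Mul(393330, 632940) = 248954290200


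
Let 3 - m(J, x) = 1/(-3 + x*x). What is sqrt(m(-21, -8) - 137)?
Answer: 5*I*sqrt(19947)/61 ≈ 11.577*I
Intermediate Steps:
m(J, x) = 3 - 1/(-3 + x**2) (m(J, x) = 3 - 1/(-3 + x*x) = 3 - 1/(-3 + x**2))
sqrt(m(-21, -8) - 137) = sqrt((-10 + 3*(-8)**2)/(-3 + (-8)**2) - 137) = sqrt((-10 + 3*64)/(-3 + 64) - 137) = sqrt((-10 + 192)/61 - 137) = sqrt((1/61)*182 - 137) = sqrt(182/61 - 137) = sqrt(-8175/61) = 5*I*sqrt(19947)/61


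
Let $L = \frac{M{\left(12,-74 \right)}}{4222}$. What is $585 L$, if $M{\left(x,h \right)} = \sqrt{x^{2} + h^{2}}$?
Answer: $\frac{585 \sqrt{1405}}{2111} \approx 10.387$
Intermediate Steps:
$M{\left(x,h \right)} = \sqrt{h^{2} + x^{2}}$
$L = \frac{\sqrt{1405}}{2111}$ ($L = \frac{\sqrt{\left(-74\right)^{2} + 12^{2}}}{4222} = \sqrt{5476 + 144} \cdot \frac{1}{4222} = \sqrt{5620} \cdot \frac{1}{4222} = 2 \sqrt{1405} \cdot \frac{1}{4222} = \frac{\sqrt{1405}}{2111} \approx 0.017756$)
$585 L = 585 \frac{\sqrt{1405}}{2111} = \frac{585 \sqrt{1405}}{2111}$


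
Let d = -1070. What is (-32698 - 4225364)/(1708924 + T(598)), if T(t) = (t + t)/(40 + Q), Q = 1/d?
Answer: -91120397769/36570758998 ≈ -2.4916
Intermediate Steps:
Q = -1/1070 (Q = 1/(-1070) = -1/1070 ≈ -0.00093458)
T(t) = 2140*t/42799 (T(t) = (t + t)/(40 - 1/1070) = (2*t)/(42799/1070) = (2*t)*(1070/42799) = 2140*t/42799)
(-32698 - 4225364)/(1708924 + T(598)) = (-32698 - 4225364)/(1708924 + (2140/42799)*598) = -4258062/(1708924 + 1279720/42799) = -4258062/73141517996/42799 = -4258062*42799/73141517996 = -91120397769/36570758998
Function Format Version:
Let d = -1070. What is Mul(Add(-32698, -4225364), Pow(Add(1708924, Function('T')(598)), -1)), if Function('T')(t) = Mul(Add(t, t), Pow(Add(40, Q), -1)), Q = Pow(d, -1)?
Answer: Rational(-91120397769, 36570758998) ≈ -2.4916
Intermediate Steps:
Q = Rational(-1, 1070) (Q = Pow(-1070, -1) = Rational(-1, 1070) ≈ -0.00093458)
Function('T')(t) = Mul(Rational(2140, 42799), t) (Function('T')(t) = Mul(Add(t, t), Pow(Add(40, Rational(-1, 1070)), -1)) = Mul(Mul(2, t), Pow(Rational(42799, 1070), -1)) = Mul(Mul(2, t), Rational(1070, 42799)) = Mul(Rational(2140, 42799), t))
Mul(Add(-32698, -4225364), Pow(Add(1708924, Function('T')(598)), -1)) = Mul(Add(-32698, -4225364), Pow(Add(1708924, Mul(Rational(2140, 42799), 598)), -1)) = Mul(-4258062, Pow(Add(1708924, Rational(1279720, 42799)), -1)) = Mul(-4258062, Pow(Rational(73141517996, 42799), -1)) = Mul(-4258062, Rational(42799, 73141517996)) = Rational(-91120397769, 36570758998)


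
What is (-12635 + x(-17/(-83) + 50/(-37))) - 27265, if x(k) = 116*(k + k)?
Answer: -123349772/3071 ≈ -40166.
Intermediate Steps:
x(k) = 232*k (x(k) = 116*(2*k) = 232*k)
(-12635 + x(-17/(-83) + 50/(-37))) - 27265 = (-12635 + 232*(-17/(-83) + 50/(-37))) - 27265 = (-12635 + 232*(-17*(-1/83) + 50*(-1/37))) - 27265 = (-12635 + 232*(17/83 - 50/37)) - 27265 = (-12635 + 232*(-3521/3071)) - 27265 = (-12635 - 816872/3071) - 27265 = -39618957/3071 - 27265 = -123349772/3071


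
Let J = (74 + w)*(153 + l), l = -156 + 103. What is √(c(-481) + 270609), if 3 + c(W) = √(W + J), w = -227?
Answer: √(270606 + I*√15781) ≈ 520.2 + 0.12*I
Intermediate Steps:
l = -53
J = -15300 (J = (74 - 227)*(153 - 53) = -153*100 = -15300)
c(W) = -3 + √(-15300 + W) (c(W) = -3 + √(W - 15300) = -3 + √(-15300 + W))
√(c(-481) + 270609) = √((-3 + √(-15300 - 481)) + 270609) = √((-3 + √(-15781)) + 270609) = √((-3 + I*√15781) + 270609) = √(270606 + I*√15781)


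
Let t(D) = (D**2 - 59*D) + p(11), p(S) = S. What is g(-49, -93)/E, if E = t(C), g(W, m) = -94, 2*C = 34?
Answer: 94/703 ≈ 0.13371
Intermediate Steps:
C = 17 (C = (1/2)*34 = 17)
t(D) = 11 + D**2 - 59*D (t(D) = (D**2 - 59*D) + 11 = 11 + D**2 - 59*D)
E = -703 (E = 11 + 17**2 - 59*17 = 11 + 289 - 1003 = -703)
g(-49, -93)/E = -94/(-703) = -94*(-1/703) = 94/703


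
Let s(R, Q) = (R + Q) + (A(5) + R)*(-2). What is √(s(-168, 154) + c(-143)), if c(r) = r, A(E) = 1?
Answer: √177 ≈ 13.304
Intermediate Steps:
s(R, Q) = -2 + Q - R (s(R, Q) = (R + Q) + (1 + R)*(-2) = (Q + R) + (-2 - 2*R) = -2 + Q - R)
√(s(-168, 154) + c(-143)) = √((-2 + 154 - 1*(-168)) - 143) = √((-2 + 154 + 168) - 143) = √(320 - 143) = √177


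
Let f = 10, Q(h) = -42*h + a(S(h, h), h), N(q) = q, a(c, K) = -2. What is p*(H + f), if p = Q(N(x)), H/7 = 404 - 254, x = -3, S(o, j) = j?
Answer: 131440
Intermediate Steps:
H = 1050 (H = 7*(404 - 254) = 7*150 = 1050)
Q(h) = -2 - 42*h (Q(h) = -42*h - 2 = -2 - 42*h)
p = 124 (p = -2 - 42*(-3) = -2 + 126 = 124)
p*(H + f) = 124*(1050 + 10) = 124*1060 = 131440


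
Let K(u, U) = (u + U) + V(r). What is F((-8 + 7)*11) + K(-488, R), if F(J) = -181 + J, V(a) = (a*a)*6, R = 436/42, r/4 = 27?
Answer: 1455602/21 ≈ 69314.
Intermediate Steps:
r = 108 (r = 4*27 = 108)
R = 218/21 (R = 436*(1/42) = 218/21 ≈ 10.381)
V(a) = 6*a**2 (V(a) = a**2*6 = 6*a**2)
K(u, U) = 69984 + U + u (K(u, U) = (u + U) + 6*108**2 = (U + u) + 6*11664 = (U + u) + 69984 = 69984 + U + u)
F((-8 + 7)*11) + K(-488, R) = (-181 + (-8 + 7)*11) + (69984 + 218/21 - 488) = (-181 - 1*11) + 1459634/21 = (-181 - 11) + 1459634/21 = -192 + 1459634/21 = 1455602/21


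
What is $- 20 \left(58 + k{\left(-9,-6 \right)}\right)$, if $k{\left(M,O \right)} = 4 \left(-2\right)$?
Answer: $-1000$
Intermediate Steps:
$k{\left(M,O \right)} = -8$
$- 20 \left(58 + k{\left(-9,-6 \right)}\right) = - 20 \left(58 - 8\right) = \left(-20\right) 50 = -1000$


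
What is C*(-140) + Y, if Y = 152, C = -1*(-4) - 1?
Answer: -268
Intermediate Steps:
C = 3 (C = 4 - 1 = 3)
C*(-140) + Y = 3*(-140) + 152 = -420 + 152 = -268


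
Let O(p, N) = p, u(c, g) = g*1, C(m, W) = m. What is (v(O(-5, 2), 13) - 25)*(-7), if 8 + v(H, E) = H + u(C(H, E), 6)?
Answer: 224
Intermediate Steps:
u(c, g) = g
v(H, E) = -2 + H (v(H, E) = -8 + (H + 6) = -8 + (6 + H) = -2 + H)
(v(O(-5, 2), 13) - 25)*(-7) = ((-2 - 5) - 25)*(-7) = (-7 - 25)*(-7) = -32*(-7) = 224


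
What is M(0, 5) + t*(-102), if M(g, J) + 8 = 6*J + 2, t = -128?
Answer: 13080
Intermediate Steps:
M(g, J) = -6 + 6*J (M(g, J) = -8 + (6*J + 2) = -8 + (2 + 6*J) = -6 + 6*J)
M(0, 5) + t*(-102) = (-6 + 6*5) - 128*(-102) = (-6 + 30) + 13056 = 24 + 13056 = 13080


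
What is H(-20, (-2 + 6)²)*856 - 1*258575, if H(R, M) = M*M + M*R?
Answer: -313359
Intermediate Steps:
H(R, M) = M² + M*R
H(-20, (-2 + 6)²)*856 - 1*258575 = ((-2 + 6)²*((-2 + 6)² - 20))*856 - 1*258575 = (4²*(4² - 20))*856 - 258575 = (16*(16 - 20))*856 - 258575 = (16*(-4))*856 - 258575 = -64*856 - 258575 = -54784 - 258575 = -313359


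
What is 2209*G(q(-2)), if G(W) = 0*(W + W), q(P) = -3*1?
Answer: 0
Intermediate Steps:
q(P) = -3
G(W) = 0 (G(W) = 0*(2*W) = 0)
2209*G(q(-2)) = 2209*0 = 0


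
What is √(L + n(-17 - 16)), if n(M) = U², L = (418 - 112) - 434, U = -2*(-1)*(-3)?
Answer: 2*I*√23 ≈ 9.5917*I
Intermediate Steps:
U = -6 (U = 2*(-3) = -6)
L = -128 (L = 306 - 434 = -128)
n(M) = 36 (n(M) = (-6)² = 36)
√(L + n(-17 - 16)) = √(-128 + 36) = √(-92) = 2*I*√23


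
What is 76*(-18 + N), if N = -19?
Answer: -2812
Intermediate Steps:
76*(-18 + N) = 76*(-18 - 19) = 76*(-37) = -2812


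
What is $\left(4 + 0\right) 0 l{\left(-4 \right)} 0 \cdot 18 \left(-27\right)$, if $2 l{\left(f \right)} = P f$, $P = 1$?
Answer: $0$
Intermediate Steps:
$l{\left(f \right)} = \frac{f}{2}$ ($l{\left(f \right)} = \frac{1 f}{2} = \frac{f}{2}$)
$\left(4 + 0\right) 0 l{\left(-4 \right)} 0 \cdot 18 \left(-27\right) = \left(4 + 0\right) 0 \cdot \frac{1}{2} \left(-4\right) 0 \cdot 18 \left(-27\right) = 4 \cdot 0 \left(-2\right) 0 \cdot 18 \left(-27\right) = 0 \left(-2\right) 0 \cdot 18 \left(-27\right) = 0 \cdot 0 \cdot 18 \left(-27\right) = 0 \cdot 18 \left(-27\right) = 0 \left(-27\right) = 0$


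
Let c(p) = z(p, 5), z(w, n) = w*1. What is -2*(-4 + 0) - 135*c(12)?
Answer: -1612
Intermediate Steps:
z(w, n) = w
c(p) = p
-2*(-4 + 0) - 135*c(12) = -2*(-4 + 0) - 135*12 = -2*(-4) - 1620 = 8 - 1620 = -1612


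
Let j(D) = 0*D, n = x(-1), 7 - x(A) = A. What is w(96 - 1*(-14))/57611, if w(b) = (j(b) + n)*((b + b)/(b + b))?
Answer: 8/57611 ≈ 0.00013886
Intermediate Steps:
x(A) = 7 - A
n = 8 (n = 7 - 1*(-1) = 7 + 1 = 8)
j(D) = 0
w(b) = 8 (w(b) = (0 + 8)*((b + b)/(b + b)) = 8*((2*b)/((2*b))) = 8*((2*b)*(1/(2*b))) = 8*1 = 8)
w(96 - 1*(-14))/57611 = 8/57611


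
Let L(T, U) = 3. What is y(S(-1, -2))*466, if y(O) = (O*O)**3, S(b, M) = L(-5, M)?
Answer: 339714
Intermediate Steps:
S(b, M) = 3
y(O) = O**6 (y(O) = (O**2)**3 = O**6)
y(S(-1, -2))*466 = 3**6*466 = 729*466 = 339714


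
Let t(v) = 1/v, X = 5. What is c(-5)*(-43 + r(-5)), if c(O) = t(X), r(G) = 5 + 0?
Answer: -38/5 ≈ -7.6000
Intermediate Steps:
r(G) = 5
t(v) = 1/v
c(O) = 1/5
c(-5)*(-43 + r(-5)) = (-43 + 5)/5 = (1/5)*(-38) = -38/5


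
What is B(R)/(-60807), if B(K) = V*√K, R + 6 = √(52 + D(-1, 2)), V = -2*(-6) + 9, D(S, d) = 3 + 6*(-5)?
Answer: -7*I/20269 ≈ -0.00034535*I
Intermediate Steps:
D(S, d) = -27 (D(S, d) = 3 - 30 = -27)
V = 21 (V = 12 + 9 = 21)
R = -1 (R = -6 + √(52 - 27) = -6 + √25 = -6 + 5 = -1)
B(K) = 21*√K
B(R)/(-60807) = (21*√(-1))/(-60807) = (21*I)*(-1/60807) = -7*I/20269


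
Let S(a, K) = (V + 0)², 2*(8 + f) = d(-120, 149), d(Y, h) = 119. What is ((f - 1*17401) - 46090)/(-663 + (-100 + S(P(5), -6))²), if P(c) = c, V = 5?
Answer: -42293/3308 ≈ -12.785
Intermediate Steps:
f = 103/2 (f = -8 + (½)*119 = -8 + 119/2 = 103/2 ≈ 51.500)
S(a, K) = 25 (S(a, K) = (5 + 0)² = 5² = 25)
((f - 1*17401) - 46090)/(-663 + (-100 + S(P(5), -6))²) = ((103/2 - 1*17401) - 46090)/(-663 + (-100 + 25)²) = ((103/2 - 17401) - 46090)/(-663 + (-75)²) = (-34699/2 - 46090)/(-663 + 5625) = -126879/2/4962 = -126879/2*1/4962 = -42293/3308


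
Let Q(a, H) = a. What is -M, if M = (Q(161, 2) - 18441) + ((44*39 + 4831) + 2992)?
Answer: 8741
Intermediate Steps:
M = -8741 (M = (161 - 18441) + ((44*39 + 4831) + 2992) = -18280 + ((1716 + 4831) + 2992) = -18280 + (6547 + 2992) = -18280 + 9539 = -8741)
-M = -1*(-8741) = 8741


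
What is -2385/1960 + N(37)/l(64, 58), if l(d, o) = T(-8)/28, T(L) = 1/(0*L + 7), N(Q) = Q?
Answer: 2842307/392 ≈ 7250.8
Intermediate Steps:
T(L) = ⅐ (T(L) = 1/(0 + 7) = 1/7 = ⅐)
l(d, o) = 1/196 (l(d, o) = (⅐)/28 = (⅐)*(1/28) = 1/196)
-2385/1960 + N(37)/l(64, 58) = -2385/1960 + 37/(1/196) = -2385*1/1960 + 37*196 = -477/392 + 7252 = 2842307/392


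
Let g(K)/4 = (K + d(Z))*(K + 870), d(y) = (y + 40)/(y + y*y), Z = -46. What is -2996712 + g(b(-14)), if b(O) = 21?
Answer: -336016008/115 ≈ -2.9219e+6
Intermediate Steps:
d(y) = (40 + y)/(y + y**2)
g(K) = 4*(870 + K)*(-1/345 + K) (g(K) = 4*((K + (40 - 46)/((-46)*(1 - 46)))*(K + 870)) = 4*((K - 1/46*(-6)/(-45))*(870 + K)) = 4*((K - 1/46*(-1/45)*(-6))*(870 + K)) = 4*((K - 1/345)*(870 + K)) = 4*((-1/345 + K)*(870 + K)) = 4*((870 + K)*(-1/345 + K)) = 4*(870 + K)*(-1/345 + K))
-2996712 + g(b(-14)) = -2996712 + (-232/23 + 4*21**2 + (1200596/345)*21) = -2996712 + (-232/23 + 4*441 + 8404172/115) = -2996712 + (-232/23 + 1764 + 8404172/115) = -2996712 + 8605872/115 = -336016008/115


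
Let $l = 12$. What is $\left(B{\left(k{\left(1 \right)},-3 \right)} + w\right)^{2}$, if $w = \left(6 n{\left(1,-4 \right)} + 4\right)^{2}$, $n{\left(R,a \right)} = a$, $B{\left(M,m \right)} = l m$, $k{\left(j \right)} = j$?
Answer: $132496$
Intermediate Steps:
$B{\left(M,m \right)} = 12 m$
$w = 400$ ($w = \left(6 \left(-4\right) + 4\right)^{2} = \left(-24 + 4\right)^{2} = \left(-20\right)^{2} = 400$)
$\left(B{\left(k{\left(1 \right)},-3 \right)} + w\right)^{2} = \left(12 \left(-3\right) + 400\right)^{2} = \left(-36 + 400\right)^{2} = 364^{2} = 132496$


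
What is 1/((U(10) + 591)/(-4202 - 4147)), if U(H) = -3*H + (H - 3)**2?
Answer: -8349/610 ≈ -13.687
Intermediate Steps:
U(H) = (-3 + H)**2 - 3*H (U(H) = -3*H + (-3 + H)**2 = (-3 + H)**2 - 3*H)
1/((U(10) + 591)/(-4202 - 4147)) = 1/((((-3 + 10)**2 - 3*10) + 591)/(-4202 - 4147)) = 1/(((7**2 - 30) + 591)/(-8349)) = 1/(((49 - 30) + 591)*(-1/8349)) = 1/((19 + 591)*(-1/8349)) = 1/(610*(-1/8349)) = 1/(-610/8349) = -8349/610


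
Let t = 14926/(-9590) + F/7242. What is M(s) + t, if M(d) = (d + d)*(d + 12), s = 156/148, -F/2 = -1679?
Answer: 628148520488/23769529455 ≈ 26.427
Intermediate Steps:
F = 3358 (F = -2*(-1679) = 3358)
s = 39/37 (s = 156*(1/148) = 39/37 ≈ 1.0541)
M(d) = 2*d*(12 + d) (M(d) = (2*d)*(12 + d) = 2*d*(12 + d))
t = -18972718/17362695 (t = 14926/(-9590) + 3358/7242 = 14926*(-1/9590) + 3358*(1/7242) = -7463/4795 + 1679/3621 = -18972718/17362695 ≈ -1.0927)
M(s) + t = 2*(39/37)*(12 + 39/37) - 18972718/17362695 = 2*(39/37)*(483/37) - 18972718/17362695 = 37674/1369 - 18972718/17362695 = 628148520488/23769529455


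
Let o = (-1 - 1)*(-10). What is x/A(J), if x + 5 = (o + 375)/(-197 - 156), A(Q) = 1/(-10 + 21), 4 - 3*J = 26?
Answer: -23760/353 ≈ -67.309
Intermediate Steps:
J = -22/3 (J = 4/3 - ⅓*26 = 4/3 - 26/3 = -22/3 ≈ -7.3333)
o = 20 (o = -2*(-10) = 20)
A(Q) = 1/11
x = -2160/353 (x = -5 + (20 + 375)/(-197 - 156) = -5 + 395/(-353) = -5 + 395*(-1/353) = -5 - 395/353 = -2160/353 ≈ -6.1190)
x/A(J) = -2160/(353*1/11) = -2160/353*11 = -23760/353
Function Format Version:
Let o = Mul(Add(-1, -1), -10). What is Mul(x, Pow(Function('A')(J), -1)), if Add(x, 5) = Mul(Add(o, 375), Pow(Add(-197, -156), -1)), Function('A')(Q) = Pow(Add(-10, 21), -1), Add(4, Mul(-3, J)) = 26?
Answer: Rational(-23760, 353) ≈ -67.309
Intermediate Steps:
J = Rational(-22, 3) (J = Add(Rational(4, 3), Mul(Rational(-1, 3), 26)) = Add(Rational(4, 3), Rational(-26, 3)) = Rational(-22, 3) ≈ -7.3333)
o = 20 (o = Mul(-2, -10) = 20)
Function('A')(Q) = Rational(1, 11) (Function('A')(Q) = Pow(11, -1) = Rational(1, 11))
x = Rational(-2160, 353) (x = Add(-5, Mul(Add(20, 375), Pow(Add(-197, -156), -1))) = Add(-5, Mul(395, Pow(-353, -1))) = Add(-5, Mul(395, Rational(-1, 353))) = Add(-5, Rational(-395, 353)) = Rational(-2160, 353) ≈ -6.1190)
Mul(x, Pow(Function('A')(J), -1)) = Mul(Rational(-2160, 353), Pow(Rational(1, 11), -1)) = Mul(Rational(-2160, 353), 11) = Rational(-23760, 353)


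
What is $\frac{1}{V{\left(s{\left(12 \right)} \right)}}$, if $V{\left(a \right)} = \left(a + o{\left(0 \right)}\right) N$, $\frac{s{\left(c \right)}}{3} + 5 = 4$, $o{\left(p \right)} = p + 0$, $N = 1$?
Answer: $- \frac{1}{3} \approx -0.33333$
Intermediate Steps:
$o{\left(p \right)} = p$
$s{\left(c \right)} = -3$ ($s{\left(c \right)} = -15 + 3 \cdot 4 = -15 + 12 = -3$)
$V{\left(a \right)} = a$ ($V{\left(a \right)} = \left(a + 0\right) 1 = a 1 = a$)
$\frac{1}{V{\left(s{\left(12 \right)} \right)}} = \frac{1}{-3} = - \frac{1}{3}$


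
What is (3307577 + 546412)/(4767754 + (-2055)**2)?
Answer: 3853989/8990779 ≈ 0.42866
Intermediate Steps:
(3307577 + 546412)/(4767754 + (-2055)**2) = 3853989/(4767754 + 4223025) = 3853989/8990779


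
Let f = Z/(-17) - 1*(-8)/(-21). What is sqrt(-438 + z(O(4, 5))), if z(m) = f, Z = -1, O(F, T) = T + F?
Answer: I*sqrt(55863717)/357 ≈ 20.936*I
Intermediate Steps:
O(F, T) = F + T
f = -115/357 (f = -1/(-17) - 1*(-8)/(-21) = -1*(-1/17) + 8*(-1/21) = 1/17 - 8/21 = -115/357 ≈ -0.32213)
z(m) = -115/357
sqrt(-438 + z(O(4, 5))) = sqrt(-438 - 115/357) = sqrt(-156481/357) = I*sqrt(55863717)/357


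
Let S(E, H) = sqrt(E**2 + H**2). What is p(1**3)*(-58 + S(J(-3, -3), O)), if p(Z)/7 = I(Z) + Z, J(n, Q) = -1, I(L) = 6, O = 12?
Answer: -2842 + 49*sqrt(145) ≈ -2252.0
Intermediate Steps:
p(Z) = 42 + 7*Z (p(Z) = 7*(6 + Z) = 42 + 7*Z)
p(1**3)*(-58 + S(J(-3, -3), O)) = (42 + 7*1**3)*(-58 + sqrt((-1)**2 + 12**2)) = (42 + 7*1)*(-58 + sqrt(1 + 144)) = (42 + 7)*(-58 + sqrt(145)) = 49*(-58 + sqrt(145)) = -2842 + 49*sqrt(145)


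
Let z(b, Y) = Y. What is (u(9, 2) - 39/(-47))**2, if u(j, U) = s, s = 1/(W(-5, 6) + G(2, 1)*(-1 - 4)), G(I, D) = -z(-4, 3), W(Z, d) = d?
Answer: 749956/974169 ≈ 0.76984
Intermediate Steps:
G(I, D) = -3 (G(I, D) = -1*3 = -3)
s = 1/21 (s = 1/(6 - 3*(-1 - 4)) = 1/(6 - 3*(-5)) = 1/(6 + 15) = 1/21 ≈ 0.047619)
u(j, U) = 1/21
(u(9, 2) - 39/(-47))**2 = (1/21 - 39/(-47))**2 = (1/21 - 39*(-1/47))**2 = (1/21 + 39/47)**2 = (866/987)**2 = 749956/974169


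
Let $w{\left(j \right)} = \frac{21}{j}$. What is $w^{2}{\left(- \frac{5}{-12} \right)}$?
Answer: $\frac{63504}{25} \approx 2540.2$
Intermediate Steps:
$w^{2}{\left(- \frac{5}{-12} \right)} = \left(\frac{21}{\left(-5\right) \frac{1}{-12}}\right)^{2} = \left(\frac{21}{\left(-5\right) \left(- \frac{1}{12}\right)}\right)^{2} = \left(\frac{21}{\frac{5}{12}}\right)^{2} = \left(21 \cdot \frac{12}{5}\right)^{2} = \left(\frac{252}{5}\right)^{2} = \frac{63504}{25}$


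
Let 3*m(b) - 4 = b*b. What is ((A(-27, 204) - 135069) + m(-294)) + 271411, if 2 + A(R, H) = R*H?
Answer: 478936/3 ≈ 1.5965e+5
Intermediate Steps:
m(b) = 4/3 + b**2/3 (m(b) = 4/3 + (b*b)/3 = 4/3 + b**2/3)
A(R, H) = -2 + H*R (A(R, H) = -2 + R*H = -2 + H*R)
((A(-27, 204) - 135069) + m(-294)) + 271411 = (((-2 + 204*(-27)) - 135069) + (4/3 + (1/3)*(-294)**2)) + 271411 = (((-2 - 5508) - 135069) + (4/3 + (1/3)*86436)) + 271411 = ((-5510 - 135069) + (4/3 + 28812)) + 271411 = (-140579 + 86440/3) + 271411 = -335297/3 + 271411 = 478936/3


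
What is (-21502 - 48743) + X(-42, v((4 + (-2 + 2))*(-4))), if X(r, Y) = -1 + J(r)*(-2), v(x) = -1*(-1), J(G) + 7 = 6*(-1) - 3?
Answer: -70214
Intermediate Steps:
J(G) = -16 (J(G) = -7 + (6*(-1) - 3) = -7 + (-6 - 3) = -7 - 9 = -16)
v(x) = 1
X(r, Y) = 31 (X(r, Y) = -1 - 16*(-2) = -1 + 32 = 31)
(-21502 - 48743) + X(-42, v((4 + (-2 + 2))*(-4))) = (-21502 - 48743) + 31 = -70245 + 31 = -70214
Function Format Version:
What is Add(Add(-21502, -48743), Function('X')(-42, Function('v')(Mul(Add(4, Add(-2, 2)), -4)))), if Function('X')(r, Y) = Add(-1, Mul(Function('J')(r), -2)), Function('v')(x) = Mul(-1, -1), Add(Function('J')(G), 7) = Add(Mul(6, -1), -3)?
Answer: -70214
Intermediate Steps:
Function('J')(G) = -16 (Function('J')(G) = Add(-7, Add(Mul(6, -1), -3)) = Add(-7, Add(-6, -3)) = Add(-7, -9) = -16)
Function('v')(x) = 1
Function('X')(r, Y) = 31 (Function('X')(r, Y) = Add(-1, Mul(-16, -2)) = Add(-1, 32) = 31)
Add(Add(-21502, -48743), Function('X')(-42, Function('v')(Mul(Add(4, Add(-2, 2)), -4)))) = Add(Add(-21502, -48743), 31) = Add(-70245, 31) = -70214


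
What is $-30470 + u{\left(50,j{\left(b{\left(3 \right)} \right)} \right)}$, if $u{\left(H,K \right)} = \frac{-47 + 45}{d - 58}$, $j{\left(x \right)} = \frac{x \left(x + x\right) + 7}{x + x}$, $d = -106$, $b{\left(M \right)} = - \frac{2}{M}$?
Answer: $- \frac{2498539}{82} \approx -30470.0$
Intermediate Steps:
$j{\left(x \right)} = \frac{7 + 2 x^{2}}{2 x}$ ($j{\left(x \right)} = \frac{x 2 x + 7}{2 x} = \left(2 x^{2} + 7\right) \frac{1}{2 x} = \left(7 + 2 x^{2}\right) \frac{1}{2 x} = \frac{7 + 2 x^{2}}{2 x}$)
$u{\left(H,K \right)} = \frac{1}{82}$ ($u{\left(H,K \right)} = \frac{-47 + 45}{-106 - 58} = - \frac{2}{-164} = \left(-2\right) \left(- \frac{1}{164}\right) = \frac{1}{82}$)
$-30470 + u{\left(50,j{\left(b{\left(3 \right)} \right)} \right)} = -30470 + \frac{1}{82} = - \frac{2498539}{82}$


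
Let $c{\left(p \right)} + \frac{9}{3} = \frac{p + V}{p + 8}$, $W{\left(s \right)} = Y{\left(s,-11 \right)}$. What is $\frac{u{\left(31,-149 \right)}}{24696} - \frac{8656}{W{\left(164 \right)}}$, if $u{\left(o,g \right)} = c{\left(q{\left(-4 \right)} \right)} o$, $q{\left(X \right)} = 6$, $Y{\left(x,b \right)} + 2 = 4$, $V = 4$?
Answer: $- \frac{93523814}{21609} \approx -4328.0$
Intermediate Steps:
$Y{\left(x,b \right)} = 2$ ($Y{\left(x,b \right)} = -2 + 4 = 2$)
$W{\left(s \right)} = 2$
$c{\left(p \right)} = -3 + \frac{4 + p}{8 + p}$ ($c{\left(p \right)} = -3 + \frac{p + 4}{p + 8} = -3 + \frac{4 + p}{8 + p}$)
$u{\left(o,g \right)} = - \frac{16 o}{7}$ ($u{\left(o,g \right)} = \frac{2 \left(-10 - 6\right)}{8 + 6} o = \frac{2 \left(-10 - 6\right)}{14} o = 2 \cdot \frac{1}{14} \left(-16\right) o = - \frac{16 o}{7}$)
$\frac{u{\left(31,-149 \right)}}{24696} - \frac{8656}{W{\left(164 \right)}} = \frac{\left(- \frac{16}{7}\right) 31}{24696} - \frac{8656}{2} = \left(- \frac{496}{7}\right) \frac{1}{24696} - 4328 = - \frac{62}{21609} - 4328 = - \frac{93523814}{21609}$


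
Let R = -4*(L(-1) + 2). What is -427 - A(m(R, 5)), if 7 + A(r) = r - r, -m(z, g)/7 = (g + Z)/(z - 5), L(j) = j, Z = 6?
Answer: -420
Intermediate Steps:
R = -4 (R = -4*(-1 + 2) = -4*1 = -4)
m(z, g) = -7*(6 + g)/(-5 + z) (m(z, g) = -7*(g + 6)/(z - 5) = -7*(6 + g)/(-5 + z))
A(r) = -7 (A(r) = -7 + (r - r) = -7 + 0 = -7)
-427 - A(m(R, 5)) = -427 - 1*(-7) = -427 + 7 = -420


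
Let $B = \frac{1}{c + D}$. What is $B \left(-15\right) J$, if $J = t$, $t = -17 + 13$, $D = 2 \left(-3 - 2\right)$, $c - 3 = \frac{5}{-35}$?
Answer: $- \frac{42}{5} \approx -8.4$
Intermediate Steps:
$c = \frac{20}{7}$ ($c = 3 + \frac{5}{-35} = 3 + 5 \left(- \frac{1}{35}\right) = 3 - \frac{1}{7} = \frac{20}{7} \approx 2.8571$)
$D = -10$ ($D = 2 \left(-5\right) = -10$)
$B = - \frac{7}{50}$ ($B = \frac{1}{\frac{20}{7} - 10} = \frac{1}{- \frac{50}{7}} = - \frac{7}{50} \approx -0.14$)
$t = -4$
$J = -4$
$B \left(-15\right) J = \left(- \frac{7}{50}\right) \left(-15\right) \left(-4\right) = \frac{21}{10} \left(-4\right) = - \frac{42}{5}$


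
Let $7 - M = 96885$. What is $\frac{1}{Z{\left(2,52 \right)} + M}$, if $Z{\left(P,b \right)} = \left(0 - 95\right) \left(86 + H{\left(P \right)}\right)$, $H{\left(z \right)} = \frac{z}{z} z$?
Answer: $- \frac{1}{105238} \approx -9.5023 \cdot 10^{-6}$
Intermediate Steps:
$M = -96878$ ($M = 7 - 96885 = -96878$)
$H{\left(z \right)} = z$ ($H{\left(z \right)} = 1 z = z$)
$Z{\left(P,b \right)} = -8170 - 95 P$ ($Z{\left(P,b \right)} = \left(0 - 95\right) \left(86 + P\right) = - 95 \left(86 + P\right) = -8170 - 95 P$)
$\frac{1}{Z{\left(2,52 \right)} + M} = \frac{1}{\left(-8170 - 190\right) - 96878} = \frac{1}{-8360 - 96878} = \frac{1}{-105238} = - \frac{1}{105238}$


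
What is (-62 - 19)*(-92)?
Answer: 7452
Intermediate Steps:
(-62 - 19)*(-92) = -81*(-92) = 7452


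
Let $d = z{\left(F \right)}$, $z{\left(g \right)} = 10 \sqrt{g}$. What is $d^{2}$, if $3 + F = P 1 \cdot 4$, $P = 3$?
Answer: $900$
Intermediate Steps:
$F = 9$ ($F = -3 + 3 \cdot 1 \cdot 4 = -3 + 3 \cdot 4 = -3 + 12 = 9$)
$d = 30$ ($d = 10 \sqrt{9} = 10 \cdot 3 = 30$)
$d^{2} = 30^{2} = 900$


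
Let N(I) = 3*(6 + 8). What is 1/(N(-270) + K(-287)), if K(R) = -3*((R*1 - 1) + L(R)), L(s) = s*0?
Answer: 1/906 ≈ 0.0011038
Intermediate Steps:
L(s) = 0
N(I) = 42 (N(I) = 3*14 = 42)
K(R) = 3 - 3*R (K(R) = -3*((R*1 - 1) + 0) = -3*((R - 1) + 0) = -3*((-1 + R) + 0) = -3*(-1 + R) = 3 - 3*R)
1/(N(-270) + K(-287)) = 1/(42 + (3 - 3*(-287))) = 1/(42 + (3 + 861)) = 1/(42 + 864) = 1/906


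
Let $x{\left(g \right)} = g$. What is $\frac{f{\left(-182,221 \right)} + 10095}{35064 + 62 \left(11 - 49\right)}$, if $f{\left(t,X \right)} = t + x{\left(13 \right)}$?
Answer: $\frac{4963}{16354} \approx 0.30347$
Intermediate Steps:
$f{\left(t,X \right)} = 13 + t$ ($f{\left(t,X \right)} = t + 13 = 13 + t$)
$\frac{f{\left(-182,221 \right)} + 10095}{35064 + 62 \left(11 - 49\right)} = \frac{\left(13 - 182\right) + 10095}{35064 + 62 \left(11 - 49\right)} = \frac{-169 + 10095}{35064 + 62 \left(-38\right)} = \frac{9926}{35064 - 2356} = \frac{9926}{32708} = 9926 \cdot \frac{1}{32708} = \frac{4963}{16354}$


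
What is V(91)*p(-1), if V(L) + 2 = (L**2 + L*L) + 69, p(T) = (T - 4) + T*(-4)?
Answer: -16629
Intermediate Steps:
p(T) = -4 - 3*T (p(T) = (-4 + T) - 4*T = -4 - 3*T)
V(L) = 67 + 2*L**2 (V(L) = -2 + ((L**2 + L*L) + 69) = -2 + ((L**2 + L**2) + 69) = -2 + (2*L**2 + 69) = -2 + (69 + 2*L**2) = 67 + 2*L**2)
V(91)*p(-1) = (67 + 2*91**2)*(-4 - 3*(-1)) = (67 + 2*8281)*(-4 + 3) = (67 + 16562)*(-1) = 16629*(-1) = -16629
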